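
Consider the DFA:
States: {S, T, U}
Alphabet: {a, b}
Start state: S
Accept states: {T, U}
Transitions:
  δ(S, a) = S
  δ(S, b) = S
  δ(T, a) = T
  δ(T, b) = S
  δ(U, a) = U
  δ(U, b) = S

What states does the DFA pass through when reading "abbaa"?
read 'a': S → S
  read 'b': S → S
  read 'b': S → S
  read 'a': S → S
  read 'a': S → S
S -> S -> S -> S -> S -> S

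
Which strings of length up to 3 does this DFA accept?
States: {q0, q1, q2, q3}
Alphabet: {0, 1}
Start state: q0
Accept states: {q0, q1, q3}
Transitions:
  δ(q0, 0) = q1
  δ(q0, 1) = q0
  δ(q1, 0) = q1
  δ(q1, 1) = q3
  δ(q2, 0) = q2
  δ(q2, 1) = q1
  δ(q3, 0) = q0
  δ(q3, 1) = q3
ε, 0, 1, 00, 01, 10, 11, 000, 001, 010, 011, 100, 101, 110, 111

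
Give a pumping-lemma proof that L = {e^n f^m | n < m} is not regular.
Assume L is regular with pumping length p. Idea: pumping up the e-block makes the e-count reach the f-count.
Choose s = e^p f^(p+1) ∈ L. By the pumping lemma, s = xyz with |xy| ≤ p, |y| > 0, so y = e^k with k ≥ 1. Then xy²z = e^(p+k) f^(p+1). Since p+k ≥ p+1, the number of e's is no longer strictly less than the number of f's, so xy²z ∉ L.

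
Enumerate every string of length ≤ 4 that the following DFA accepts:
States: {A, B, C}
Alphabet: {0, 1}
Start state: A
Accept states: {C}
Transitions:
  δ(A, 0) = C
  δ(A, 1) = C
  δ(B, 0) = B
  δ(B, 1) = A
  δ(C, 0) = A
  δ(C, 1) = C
0, 1, 01, 11, 000, 001, 011, 100, 101, 111, 0001, 0011, 0100, 0101, 0111, 1001, 1011, 1100, 1101, 1111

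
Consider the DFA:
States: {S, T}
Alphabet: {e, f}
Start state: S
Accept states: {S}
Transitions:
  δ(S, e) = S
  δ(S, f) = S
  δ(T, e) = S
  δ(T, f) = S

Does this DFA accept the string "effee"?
Processing string "effee":
  S --e--> S
  S --f--> S
  S --f--> S
  S --e--> S
  S --e--> S
Final state: S
Accept states: {S}
Yes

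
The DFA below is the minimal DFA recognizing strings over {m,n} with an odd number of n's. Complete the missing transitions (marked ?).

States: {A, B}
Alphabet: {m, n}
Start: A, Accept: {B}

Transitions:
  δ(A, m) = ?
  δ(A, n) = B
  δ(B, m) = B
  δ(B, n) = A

From the language and accept set, identify what each state tracks — A: even number of n's so far; B: odd number of n's so far.
Each missing δ(q, a) is the state matching the new tracked value after reading a.
δ(A, m) = A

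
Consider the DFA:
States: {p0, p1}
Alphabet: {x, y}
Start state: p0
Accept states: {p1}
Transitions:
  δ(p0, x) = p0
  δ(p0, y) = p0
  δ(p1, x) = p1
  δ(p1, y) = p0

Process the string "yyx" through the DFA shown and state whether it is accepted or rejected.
Processing string "yyx":
  p0 --y--> p0
  p0 --y--> p0
  p0 --x--> p0
Final state: p0
Accept states: {p1}
No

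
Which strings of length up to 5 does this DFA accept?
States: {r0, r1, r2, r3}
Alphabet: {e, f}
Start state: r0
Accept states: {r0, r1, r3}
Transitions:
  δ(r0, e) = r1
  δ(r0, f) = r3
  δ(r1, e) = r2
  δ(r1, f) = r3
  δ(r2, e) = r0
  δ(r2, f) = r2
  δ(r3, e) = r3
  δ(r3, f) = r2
ε, e, f, ef, fe, eee, efe, fee, ffe, eeee, eeef, eefe, efee, effe, feee, fefe, ffee, ffef, fffe, eeeef, eeefe, eefee, eefef, eeffe, efeee, efefe, effee, effef, efffe, feeee, feefe, fefee, fefef, feffe, ffeef, ffefe, fffee, fffef, ffffe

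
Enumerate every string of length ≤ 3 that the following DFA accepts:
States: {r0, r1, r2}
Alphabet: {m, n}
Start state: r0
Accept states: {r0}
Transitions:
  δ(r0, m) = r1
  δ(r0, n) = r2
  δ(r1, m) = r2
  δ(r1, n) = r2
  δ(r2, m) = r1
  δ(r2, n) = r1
ε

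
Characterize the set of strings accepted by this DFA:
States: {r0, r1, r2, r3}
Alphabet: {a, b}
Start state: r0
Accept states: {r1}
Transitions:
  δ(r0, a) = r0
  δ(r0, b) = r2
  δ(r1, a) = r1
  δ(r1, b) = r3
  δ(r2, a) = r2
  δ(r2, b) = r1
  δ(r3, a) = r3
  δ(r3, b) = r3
Testing a few strings:
  'ba' → reject
  'b' → reject
  'a' → reject
  'aba' → reject
State roles: r0=zero b's; r1=two b's; r2=one b; r3=≥ three b's (dead)
All strings over {a,b} containing exactly two b's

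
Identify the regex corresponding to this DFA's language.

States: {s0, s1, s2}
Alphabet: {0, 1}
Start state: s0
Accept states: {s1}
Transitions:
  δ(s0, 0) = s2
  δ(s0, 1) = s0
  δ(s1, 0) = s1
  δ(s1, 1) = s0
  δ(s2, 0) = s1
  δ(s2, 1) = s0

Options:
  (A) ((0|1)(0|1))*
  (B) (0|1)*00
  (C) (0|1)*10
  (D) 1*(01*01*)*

Check each option against the DFA on short strings; one disagreement eliminates an option:
  (A) ((0|1)(0|1))*: on ε the DFA stays in s0 and rejects (s0 ∉ Accept), but the regex matches it → eliminate
  (B) (0|1)*00: agrees with the DFA on every string of length ≤ 6
  (C) (0|1)*10: on '00' the DFA goes s0 → s2 → s1 and accepts (s1 ∈ Accept), but the regex does not match it → eliminate
  (D) 1*(01*01*)*: on ε the DFA stays in s0 and rejects (s0 ∉ Accept), but the regex matches it → eliminate
Only (B) is consistent with the DFA.
(B) (0|1)*00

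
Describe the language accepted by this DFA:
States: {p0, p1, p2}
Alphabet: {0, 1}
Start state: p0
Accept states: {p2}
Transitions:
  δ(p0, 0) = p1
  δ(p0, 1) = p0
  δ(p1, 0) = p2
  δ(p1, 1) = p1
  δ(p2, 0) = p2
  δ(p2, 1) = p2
Testing a few strings:
  '00' → accept
  '0110' → accept
  '0' → reject
  '110' → reject
State roles: p0=zero 0's seen; p1=one 0 seen; p2=≥ two 0's seen
All binary strings containing at least two 0's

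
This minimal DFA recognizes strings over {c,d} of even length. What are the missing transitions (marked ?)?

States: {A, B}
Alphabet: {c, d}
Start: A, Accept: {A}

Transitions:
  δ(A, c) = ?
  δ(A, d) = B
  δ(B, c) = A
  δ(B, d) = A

From the language and accept set, identify what each state tracks — A: even length so far; B: odd length so far.
Each missing δ(q, a) is the state matching the new tracked value after reading a.
δ(A, c) = B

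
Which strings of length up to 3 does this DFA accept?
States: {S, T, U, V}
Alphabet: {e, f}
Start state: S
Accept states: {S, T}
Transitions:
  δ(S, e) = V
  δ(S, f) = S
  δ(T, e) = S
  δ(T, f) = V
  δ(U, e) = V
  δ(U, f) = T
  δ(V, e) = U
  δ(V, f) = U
ε, f, ff, eef, eff, fff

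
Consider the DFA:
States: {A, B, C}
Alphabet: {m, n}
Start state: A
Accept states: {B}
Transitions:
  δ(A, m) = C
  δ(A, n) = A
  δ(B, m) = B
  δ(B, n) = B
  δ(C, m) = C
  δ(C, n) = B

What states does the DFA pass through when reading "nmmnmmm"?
read 'n': A → A
  read 'm': A → C
  read 'm': C → C
  read 'n': C → B
  read 'm': B → B
  read 'm': B → B
  read 'm': B → B
A -> A -> C -> C -> B -> B -> B -> B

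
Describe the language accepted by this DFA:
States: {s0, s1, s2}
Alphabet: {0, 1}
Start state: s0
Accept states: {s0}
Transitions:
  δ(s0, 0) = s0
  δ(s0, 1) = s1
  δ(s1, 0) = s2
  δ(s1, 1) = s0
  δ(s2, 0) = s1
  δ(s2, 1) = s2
Testing a few strings:
  '0000' → accept
  '000' → accept
  '01' → reject
  '1100' → accept
State roles: s0=value ≡ 0 (mod 3); s1=value ≡ 1 (mod 3); s2=value ≡ 2 (mod 3)
All binary strings representing a multiple of 3 (read in base 2; leading zeros allowed and ε counts as 0)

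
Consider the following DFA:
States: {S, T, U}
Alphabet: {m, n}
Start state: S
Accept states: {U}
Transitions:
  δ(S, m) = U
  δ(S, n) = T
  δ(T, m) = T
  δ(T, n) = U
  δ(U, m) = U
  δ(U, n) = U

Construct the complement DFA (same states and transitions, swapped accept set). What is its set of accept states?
Complement accept states = All states \ Original accept states
= {S, T, U} \ {U}
{S, T}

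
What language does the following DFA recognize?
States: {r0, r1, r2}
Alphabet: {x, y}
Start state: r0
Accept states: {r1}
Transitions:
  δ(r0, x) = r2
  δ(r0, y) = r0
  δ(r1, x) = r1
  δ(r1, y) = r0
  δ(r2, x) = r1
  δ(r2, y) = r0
Testing a few strings:
  'yy' → reject
  'yyy' → reject
  'y' → reject
  'x' → reject
State roles: r0=last symbol not x; r1=two trailing x's; r2=one trailing x
All strings over {x,y} ending with xx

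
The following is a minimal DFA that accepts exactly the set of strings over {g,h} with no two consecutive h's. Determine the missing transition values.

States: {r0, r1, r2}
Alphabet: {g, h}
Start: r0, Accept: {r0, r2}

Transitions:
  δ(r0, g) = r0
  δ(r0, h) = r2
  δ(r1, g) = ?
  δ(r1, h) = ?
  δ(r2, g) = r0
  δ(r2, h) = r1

From the language and accept set, identify what each state tracks — r0: last symbol not h (ok); r1: saw hh (dead); r2: last symbol h (ok).
Each missing δ(q, a) is the state matching the new tracked value after reading a.
δ(r1, g) = r1; δ(r1, h) = r1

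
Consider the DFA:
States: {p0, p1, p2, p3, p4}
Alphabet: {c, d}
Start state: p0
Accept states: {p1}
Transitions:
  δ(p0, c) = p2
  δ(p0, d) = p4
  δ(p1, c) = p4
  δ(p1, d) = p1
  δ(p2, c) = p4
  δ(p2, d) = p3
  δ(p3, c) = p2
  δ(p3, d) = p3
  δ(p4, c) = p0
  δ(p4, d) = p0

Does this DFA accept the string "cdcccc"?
Processing string "cdcccc":
  p0 --c--> p2
  p2 --d--> p3
  p3 --c--> p2
  p2 --c--> p4
  p4 --c--> p0
  p0 --c--> p2
Final state: p2
Accept states: {p1}
No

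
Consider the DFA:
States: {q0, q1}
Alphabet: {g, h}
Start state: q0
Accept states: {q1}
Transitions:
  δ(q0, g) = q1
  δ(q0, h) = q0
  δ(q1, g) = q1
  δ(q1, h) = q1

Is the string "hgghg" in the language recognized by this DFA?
Processing string "hgghg":
  q0 --h--> q0
  q0 --g--> q1
  q1 --g--> q1
  q1 --h--> q1
  q1 --g--> q1
Final state: q1
Accept states: {q1}
Yes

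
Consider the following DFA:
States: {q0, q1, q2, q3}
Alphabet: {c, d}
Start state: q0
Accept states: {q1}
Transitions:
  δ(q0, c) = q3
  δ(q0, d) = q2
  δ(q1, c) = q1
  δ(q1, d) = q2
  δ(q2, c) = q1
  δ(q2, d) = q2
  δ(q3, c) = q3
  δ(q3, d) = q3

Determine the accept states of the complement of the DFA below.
Complement accept states = All states \ Original accept states
= {q0, q1, q2, q3} \ {q1}
{q0, q2, q3}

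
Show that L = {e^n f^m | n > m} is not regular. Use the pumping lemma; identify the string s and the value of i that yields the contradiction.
Assume L is regular with pumping length p. Idea: pumping down the e-block drops the e-count to at most the f-count.
Choose s = e^(p+1) f^p ∈ L (|s| = 2p+1 ≥ p). By the pumping lemma, s = xyz with |xy| ≤ p, |y| > 0, so y = e^k with k ≥ 1. Take i = 0: xz = e^(p+1−k) f^p. Since k ≥ 1, p+1−k ≤ p, so the number of e's is no longer strictly greater than the number of f's, hence xz ∉ L.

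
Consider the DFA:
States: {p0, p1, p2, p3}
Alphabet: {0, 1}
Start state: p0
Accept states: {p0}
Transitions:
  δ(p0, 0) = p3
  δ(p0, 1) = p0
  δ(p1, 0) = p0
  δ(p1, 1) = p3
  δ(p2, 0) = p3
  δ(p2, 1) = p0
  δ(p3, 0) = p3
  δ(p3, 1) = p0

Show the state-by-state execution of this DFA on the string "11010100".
read '1': p0 → p0
  read '1': p0 → p0
  read '0': p0 → p3
  read '1': p3 → p0
  read '0': p0 → p3
  read '1': p3 → p0
  read '0': p0 → p3
  read '0': p3 → p3
p0 -> p0 -> p0 -> p3 -> p0 -> p3 -> p0 -> p3 -> p3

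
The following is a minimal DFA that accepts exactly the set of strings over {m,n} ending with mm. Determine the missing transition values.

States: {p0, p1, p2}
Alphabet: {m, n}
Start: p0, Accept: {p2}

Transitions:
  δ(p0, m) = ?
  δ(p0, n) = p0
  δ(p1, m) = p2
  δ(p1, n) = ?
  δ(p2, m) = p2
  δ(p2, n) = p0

From the language and accept set, identify what each state tracks — p0: last symbol not m; p1: one trailing m; p2: two trailing m's.
Each missing δ(q, a) is the state matching the new tracked value after reading a.
δ(p0, m) = p1; δ(p1, n) = p0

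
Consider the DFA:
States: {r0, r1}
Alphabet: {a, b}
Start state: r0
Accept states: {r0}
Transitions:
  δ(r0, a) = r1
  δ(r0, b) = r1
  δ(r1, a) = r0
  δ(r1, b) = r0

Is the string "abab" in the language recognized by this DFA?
Processing string "abab":
  r0 --a--> r1
  r1 --b--> r0
  r0 --a--> r1
  r1 --b--> r0
Final state: r0
Accept states: {r0}
Yes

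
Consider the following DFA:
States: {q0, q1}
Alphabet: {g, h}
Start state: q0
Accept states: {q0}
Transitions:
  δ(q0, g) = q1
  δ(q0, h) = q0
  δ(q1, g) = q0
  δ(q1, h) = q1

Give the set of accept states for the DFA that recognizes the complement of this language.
Complement accept states = All states \ Original accept states
= {q0, q1} \ {q0}
{q1}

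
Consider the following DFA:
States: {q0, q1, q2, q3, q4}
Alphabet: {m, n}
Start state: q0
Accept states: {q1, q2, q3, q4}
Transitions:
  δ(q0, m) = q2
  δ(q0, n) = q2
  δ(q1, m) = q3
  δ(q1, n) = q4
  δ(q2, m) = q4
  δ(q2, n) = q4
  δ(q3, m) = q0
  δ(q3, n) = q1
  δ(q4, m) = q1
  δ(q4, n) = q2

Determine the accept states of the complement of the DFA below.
Complement accept states = All states \ Original accept states
= {q0, q1, q2, q3, q4} \ {q1, q2, q3, q4}
{q0}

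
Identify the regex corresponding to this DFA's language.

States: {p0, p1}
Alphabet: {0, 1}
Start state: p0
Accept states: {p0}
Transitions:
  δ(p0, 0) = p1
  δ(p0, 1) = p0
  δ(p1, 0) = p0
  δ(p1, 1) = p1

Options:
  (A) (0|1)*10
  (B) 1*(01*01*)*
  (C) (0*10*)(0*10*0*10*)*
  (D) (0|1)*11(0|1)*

Check each option against the DFA on short strings; one disagreement eliminates an option:
  (A) (0|1)*10: on ε the DFA stays in p0 and accepts (p0 ∈ Accept), but the regex does not match it → eliminate
  (B) 1*(01*01*)*: agrees with the DFA on every string of length ≤ 6
  (C) (0*10*)(0*10*0*10*)*: on ε the DFA stays in p0 and accepts (p0 ∈ Accept), but the regex does not match it → eliminate
  (D) (0|1)*11(0|1)*: on ε the DFA stays in p0 and accepts (p0 ∈ Accept), but the regex does not match it → eliminate
Only (B) is consistent with the DFA.
(B) 1*(01*01*)*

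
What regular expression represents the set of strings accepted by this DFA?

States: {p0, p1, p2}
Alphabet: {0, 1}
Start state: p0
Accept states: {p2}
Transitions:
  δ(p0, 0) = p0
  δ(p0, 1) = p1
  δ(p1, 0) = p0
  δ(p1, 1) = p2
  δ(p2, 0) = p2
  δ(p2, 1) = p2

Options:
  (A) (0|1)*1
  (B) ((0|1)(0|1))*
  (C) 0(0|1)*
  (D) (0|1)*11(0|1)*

Check each option against the DFA on short strings; one disagreement eliminates an option:
  (A) (0|1)*1: on '1' the DFA goes p0 → p1 and rejects (p1 ∉ Accept), but the regex matches it → eliminate
  (B) ((0|1)(0|1))*: on ε the DFA stays in p0 and rejects (p0 ∉ Accept), but the regex matches it → eliminate
  (C) 0(0|1)*: on '0' the DFA goes p0 → p0 and rejects (p0 ∉ Accept), but the regex matches it → eliminate
  (D) (0|1)*11(0|1)*: agrees with the DFA on every string of length ≤ 6
Only (D) is consistent with the DFA.
(D) (0|1)*11(0|1)*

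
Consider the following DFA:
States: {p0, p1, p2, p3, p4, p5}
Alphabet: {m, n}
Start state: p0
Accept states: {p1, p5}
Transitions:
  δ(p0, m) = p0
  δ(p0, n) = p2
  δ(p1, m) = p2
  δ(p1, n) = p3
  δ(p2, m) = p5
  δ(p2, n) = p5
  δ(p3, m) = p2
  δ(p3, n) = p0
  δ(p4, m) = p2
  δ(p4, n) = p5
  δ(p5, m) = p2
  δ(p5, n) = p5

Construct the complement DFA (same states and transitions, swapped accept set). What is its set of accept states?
Complement accept states = All states \ Original accept states
= {p0, p1, p2, p3, p4, p5} \ {p1, p5}
{p0, p2, p3, p4}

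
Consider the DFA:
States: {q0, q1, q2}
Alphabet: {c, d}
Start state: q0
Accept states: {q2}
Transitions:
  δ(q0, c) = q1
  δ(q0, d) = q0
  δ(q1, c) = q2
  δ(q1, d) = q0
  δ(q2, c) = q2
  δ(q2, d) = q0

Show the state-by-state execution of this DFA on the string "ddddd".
read 'd': q0 → q0
  read 'd': q0 → q0
  read 'd': q0 → q0
  read 'd': q0 → q0
  read 'd': q0 → q0
q0 -> q0 -> q0 -> q0 -> q0 -> q0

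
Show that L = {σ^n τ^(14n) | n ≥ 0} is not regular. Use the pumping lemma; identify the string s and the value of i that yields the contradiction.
Assume L is regular with pumping length p. Idea: pumping the σ-block breaks the 1:14 ratio.
Choose s = σ^p τ^(14p) (length 15p ≥ p). By the pumping lemma, s = xyz with |xy| ≤ p, |y| > 0, so y = σ^k with k ≥ 1. Then xy²z = σ^(p+k) τ^(14p). For this to be in L we would need 14p = 14(p+k), i.e. 14k = 0, contradicting k ≥ 1. So xy²z ∉ L.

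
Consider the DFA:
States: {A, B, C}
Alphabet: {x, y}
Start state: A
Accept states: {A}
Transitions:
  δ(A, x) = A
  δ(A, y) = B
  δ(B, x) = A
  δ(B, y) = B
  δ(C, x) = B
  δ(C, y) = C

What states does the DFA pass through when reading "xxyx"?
read 'x': A → A
  read 'x': A → A
  read 'y': A → B
  read 'x': B → A
A -> A -> A -> B -> A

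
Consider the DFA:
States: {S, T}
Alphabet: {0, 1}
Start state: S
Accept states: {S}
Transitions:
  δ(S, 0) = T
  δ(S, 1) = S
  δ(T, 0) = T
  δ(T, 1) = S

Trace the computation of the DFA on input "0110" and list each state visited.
read '0': S → T
  read '1': T → S
  read '1': S → S
  read '0': S → T
S -> T -> S -> S -> T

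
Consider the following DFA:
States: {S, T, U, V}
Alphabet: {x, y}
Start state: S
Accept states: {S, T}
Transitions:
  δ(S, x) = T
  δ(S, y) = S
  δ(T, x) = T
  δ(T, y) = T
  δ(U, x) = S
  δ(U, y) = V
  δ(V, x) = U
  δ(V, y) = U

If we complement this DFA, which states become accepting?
Complement accept states = All states \ Original accept states
= {S, T, U, V} \ {S, T}
{U, V}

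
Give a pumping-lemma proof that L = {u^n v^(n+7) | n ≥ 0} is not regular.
Assume L is regular with pumping length p. Idea: pumping the u-block breaks the fixed offset of 7.
Choose s = u^p v^(p+7) ∈ L. By the pumping lemma, s = xyz with |xy| ≤ p, |y| > 0, so y = u^k with k ≥ 1. Then xy²z = u^(p+k) v^(p+7). For this to be in L we would need p+7 = (p+k)+7, i.e. k = 0, contradicting k ≥ 1. So xy²z ∉ L.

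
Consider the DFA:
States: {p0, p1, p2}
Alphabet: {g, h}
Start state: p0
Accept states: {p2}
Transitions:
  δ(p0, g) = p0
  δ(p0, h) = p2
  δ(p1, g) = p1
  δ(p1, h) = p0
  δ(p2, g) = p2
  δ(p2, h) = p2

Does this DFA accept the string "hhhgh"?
Processing string "hhhgh":
  p0 --h--> p2
  p2 --h--> p2
  p2 --h--> p2
  p2 --g--> p2
  p2 --h--> p2
Final state: p2
Accept states: {p2}
Yes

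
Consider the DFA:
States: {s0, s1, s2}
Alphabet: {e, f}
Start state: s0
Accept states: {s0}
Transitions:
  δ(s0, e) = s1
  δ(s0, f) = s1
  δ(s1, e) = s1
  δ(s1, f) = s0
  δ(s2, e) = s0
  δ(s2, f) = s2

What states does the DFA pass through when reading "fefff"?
read 'f': s0 → s1
  read 'e': s1 → s1
  read 'f': s1 → s0
  read 'f': s0 → s1
  read 'f': s1 → s0
s0 -> s1 -> s1 -> s0 -> s1 -> s0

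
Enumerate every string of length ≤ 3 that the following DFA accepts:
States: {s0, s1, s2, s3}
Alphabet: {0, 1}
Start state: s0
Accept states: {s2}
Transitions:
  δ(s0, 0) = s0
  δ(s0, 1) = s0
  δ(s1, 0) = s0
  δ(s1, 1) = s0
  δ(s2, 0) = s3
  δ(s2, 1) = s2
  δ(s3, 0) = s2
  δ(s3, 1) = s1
None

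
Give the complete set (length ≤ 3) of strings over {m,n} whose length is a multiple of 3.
ε, mmm, mmn, mnm, mnn, nmm, nmn, nnm, nnn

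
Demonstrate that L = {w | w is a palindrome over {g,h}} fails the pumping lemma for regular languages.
Assume L is regular with pumping length p. Idea: pumping the leading g-block breaks the symmetry.
Choose s = g^p h g^p (a palindrome of length 2p+1 ≥ p). By the pumping lemma, s = xyz with |xy| ≤ p, |y| > 0, so y = g^k with k > 0 (xy lies entirely in the first g^p). Then xy²z = g^(p+k) h g^p, which is not a palindrome since p+k ≠ p.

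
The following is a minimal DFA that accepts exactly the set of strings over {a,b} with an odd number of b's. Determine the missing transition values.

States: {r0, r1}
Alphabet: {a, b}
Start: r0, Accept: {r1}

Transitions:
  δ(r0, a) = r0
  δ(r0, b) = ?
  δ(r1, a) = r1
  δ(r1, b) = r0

From the language and accept set, identify what each state tracks — r0: even number of b's so far; r1: odd number of b's so far.
Each missing δ(q, a) is the state matching the new tracked value after reading a.
δ(r0, b) = r1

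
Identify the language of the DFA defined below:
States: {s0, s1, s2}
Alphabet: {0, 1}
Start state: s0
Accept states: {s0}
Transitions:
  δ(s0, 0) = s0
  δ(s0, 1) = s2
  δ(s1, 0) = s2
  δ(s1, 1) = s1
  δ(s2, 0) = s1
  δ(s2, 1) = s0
Testing a few strings:
  '10' → reject
  '1' → reject
  '0' → accept
  '1111' → accept
State roles: s0=value ≡ 0 (mod 3); s1=value ≡ 2 (mod 3); s2=value ≡ 1 (mod 3)
All binary strings representing a multiple of 3 (read in base 2; leading zeros allowed and ε counts as 0)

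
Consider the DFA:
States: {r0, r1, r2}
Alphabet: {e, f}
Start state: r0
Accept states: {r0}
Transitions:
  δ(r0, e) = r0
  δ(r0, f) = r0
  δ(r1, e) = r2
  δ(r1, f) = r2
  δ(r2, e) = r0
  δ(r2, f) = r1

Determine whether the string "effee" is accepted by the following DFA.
Processing string "effee":
  r0 --e--> r0
  r0 --f--> r0
  r0 --f--> r0
  r0 --e--> r0
  r0 --e--> r0
Final state: r0
Accept states: {r0}
Yes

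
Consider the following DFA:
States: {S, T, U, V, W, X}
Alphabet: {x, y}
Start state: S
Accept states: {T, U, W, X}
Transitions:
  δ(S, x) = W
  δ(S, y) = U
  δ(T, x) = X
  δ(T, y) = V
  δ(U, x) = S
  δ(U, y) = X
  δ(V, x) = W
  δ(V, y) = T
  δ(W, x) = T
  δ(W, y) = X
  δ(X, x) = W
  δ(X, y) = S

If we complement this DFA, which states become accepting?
Complement accept states = All states \ Original accept states
= {S, T, U, V, W, X} \ {T, U, W, X}
{S, V}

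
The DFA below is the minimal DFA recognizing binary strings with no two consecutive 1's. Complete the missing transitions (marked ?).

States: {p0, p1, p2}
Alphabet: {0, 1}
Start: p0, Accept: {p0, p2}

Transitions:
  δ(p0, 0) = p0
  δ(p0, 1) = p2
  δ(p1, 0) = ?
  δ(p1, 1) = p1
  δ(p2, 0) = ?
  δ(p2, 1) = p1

From the language and accept set, identify what each state tracks — p0: last symbol not 1 (ok); p1: saw 11 (dead); p2: last symbol 1 (ok).
Each missing δ(q, a) is the state matching the new tracked value after reading a.
δ(p1, 0) = p1; δ(p2, 0) = p0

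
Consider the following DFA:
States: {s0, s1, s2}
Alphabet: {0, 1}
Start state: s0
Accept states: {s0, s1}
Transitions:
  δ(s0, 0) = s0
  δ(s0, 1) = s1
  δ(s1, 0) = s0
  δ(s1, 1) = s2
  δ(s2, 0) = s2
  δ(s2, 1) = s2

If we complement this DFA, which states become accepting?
Complement accept states = All states \ Original accept states
= {s0, s1, s2} \ {s0, s1}
{s2}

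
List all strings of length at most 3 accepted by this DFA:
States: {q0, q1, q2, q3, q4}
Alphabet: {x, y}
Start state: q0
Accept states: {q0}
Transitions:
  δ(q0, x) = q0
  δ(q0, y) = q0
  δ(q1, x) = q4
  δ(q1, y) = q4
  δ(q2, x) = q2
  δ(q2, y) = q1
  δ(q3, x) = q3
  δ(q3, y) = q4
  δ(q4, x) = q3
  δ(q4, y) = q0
ε, x, y, xx, xy, yx, yy, xxx, xxy, xyx, xyy, yxx, yxy, yyx, yyy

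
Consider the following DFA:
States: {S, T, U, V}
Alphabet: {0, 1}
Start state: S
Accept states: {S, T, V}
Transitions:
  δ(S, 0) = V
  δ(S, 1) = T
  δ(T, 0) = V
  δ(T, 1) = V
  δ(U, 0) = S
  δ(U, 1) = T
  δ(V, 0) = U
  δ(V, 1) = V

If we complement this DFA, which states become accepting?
Complement accept states = All states \ Original accept states
= {S, T, U, V} \ {S, T, V}
{U}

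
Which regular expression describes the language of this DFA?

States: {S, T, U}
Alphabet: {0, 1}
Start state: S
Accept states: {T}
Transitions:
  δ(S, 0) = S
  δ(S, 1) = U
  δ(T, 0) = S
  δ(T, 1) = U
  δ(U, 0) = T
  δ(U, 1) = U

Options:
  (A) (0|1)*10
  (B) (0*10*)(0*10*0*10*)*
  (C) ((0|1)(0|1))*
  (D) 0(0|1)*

Check each option against the DFA on short strings; one disagreement eliminates an option:
  (A) (0|1)*10: agrees with the DFA on every string of length ≤ 6
  (B) (0*10*)(0*10*0*10*)*: on '1' the DFA goes S → U and rejects (U ∉ Accept), but the regex matches it → eliminate
  (C) ((0|1)(0|1))*: on ε the DFA stays in S and rejects (S ∉ Accept), but the regex matches it → eliminate
  (D) 0(0|1)*: on '0' the DFA goes S → S and rejects (S ∉ Accept), but the regex matches it → eliminate
Only (A) is consistent with the DFA.
(A) (0|1)*10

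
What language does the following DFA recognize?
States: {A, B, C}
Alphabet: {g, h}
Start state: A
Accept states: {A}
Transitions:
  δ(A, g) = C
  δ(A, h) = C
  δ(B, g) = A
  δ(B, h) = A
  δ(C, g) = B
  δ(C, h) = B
Testing a few strings:
  'hg' → reject
  'hhh' → accept
  'h' → reject
  'ghg' → accept
State roles: A=length ≡ 0 (mod 3); B=length ≡ 2 (mod 3); C=length ≡ 1 (mod 3)
All strings over {g,h} whose length is a multiple of 3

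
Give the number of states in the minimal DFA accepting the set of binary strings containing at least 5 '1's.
By Myhill–Nerode, count the distinguishable equivalence classes: 6 classes — having seen 0, 1, …, 4, or ≥5 copies of '1'; any two classes i < j (j ≤ 5) are distinguished by the string 1^(5−j), which takes class j to 5 copies (accepted) but leaves class i below 5 (rejected).
6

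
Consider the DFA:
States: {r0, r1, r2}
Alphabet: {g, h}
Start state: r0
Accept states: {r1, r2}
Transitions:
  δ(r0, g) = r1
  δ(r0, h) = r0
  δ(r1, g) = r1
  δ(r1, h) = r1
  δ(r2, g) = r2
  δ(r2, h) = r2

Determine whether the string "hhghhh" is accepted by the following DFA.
Processing string "hhghhh":
  r0 --h--> r0
  r0 --h--> r0
  r0 --g--> r1
  r1 --h--> r1
  r1 --h--> r1
  r1 --h--> r1
Final state: r1
Accept states: {r1, r2}
Yes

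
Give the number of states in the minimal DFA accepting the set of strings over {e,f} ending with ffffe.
By Myhill–Nerode, count the distinguishable equivalence classes: 6 classes — one per longest suffix of the input that is a prefix of 'ffffe' (lengths 0 through 5); only the length-5 class is accepting.
6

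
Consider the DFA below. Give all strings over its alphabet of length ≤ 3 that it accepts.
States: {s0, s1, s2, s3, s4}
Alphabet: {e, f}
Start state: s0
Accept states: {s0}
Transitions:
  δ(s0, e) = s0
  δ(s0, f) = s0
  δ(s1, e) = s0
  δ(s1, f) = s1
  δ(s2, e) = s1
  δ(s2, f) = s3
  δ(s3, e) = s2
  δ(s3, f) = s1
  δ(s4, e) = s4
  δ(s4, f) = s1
ε, e, f, ee, ef, fe, ff, eee, eef, efe, eff, fee, fef, ffe, fff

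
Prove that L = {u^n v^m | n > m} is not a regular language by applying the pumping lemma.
Assume L is regular with pumping length p. Idea: pumping down the u-block drops the u-count to at most the v-count.
Choose s = u^(p+1) v^p ∈ L (|s| = 2p+1 ≥ p). By the pumping lemma, s = xyz with |xy| ≤ p, |y| > 0, so y = u^k with k ≥ 1. Take i = 0: xz = u^(p+1−k) v^p. Since k ≥ 1, p+1−k ≤ p, so the number of u's is no longer strictly greater than the number of v's, hence xz ∉ L.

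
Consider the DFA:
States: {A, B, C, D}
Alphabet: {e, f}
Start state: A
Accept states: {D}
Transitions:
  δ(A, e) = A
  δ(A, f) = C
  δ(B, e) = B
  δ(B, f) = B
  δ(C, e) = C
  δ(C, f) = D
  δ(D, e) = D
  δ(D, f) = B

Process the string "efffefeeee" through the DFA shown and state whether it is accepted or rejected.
Processing string "efffefeeee":
  A --e--> A
  A --f--> C
  C --f--> D
  D --f--> B
  B --e--> B
  B --f--> B
  B --e--> B
  B --e--> B
  B --e--> B
  B --e--> B
Final state: B
Accept states: {D}
No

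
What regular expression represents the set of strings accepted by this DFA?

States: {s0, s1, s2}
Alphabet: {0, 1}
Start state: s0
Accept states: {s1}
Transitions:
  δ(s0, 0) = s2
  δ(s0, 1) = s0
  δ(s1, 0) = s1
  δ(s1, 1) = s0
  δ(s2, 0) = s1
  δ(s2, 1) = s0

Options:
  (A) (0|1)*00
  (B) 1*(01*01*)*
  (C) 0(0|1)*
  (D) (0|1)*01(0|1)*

Check each option against the DFA on short strings; one disagreement eliminates an option:
  (A) (0|1)*00: agrees with the DFA on every string of length ≤ 6
  (B) 1*(01*01*)*: on ε the DFA stays in s0 and rejects (s0 ∉ Accept), but the regex matches it → eliminate
  (C) 0(0|1)*: on '0' the DFA goes s0 → s2 and rejects (s2 ∉ Accept), but the regex matches it → eliminate
  (D) (0|1)*01(0|1)*: on '00' the DFA goes s0 → s2 → s1 and accepts (s1 ∈ Accept), but the regex does not match it → eliminate
Only (A) is consistent with the DFA.
(A) (0|1)*00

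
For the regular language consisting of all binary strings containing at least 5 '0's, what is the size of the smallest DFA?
By Myhill–Nerode, count the distinguishable equivalence classes: 6 classes — having seen 0, 1, …, 4, or ≥5 copies of '0'; any two classes i < j (j ≤ 5) are distinguished by the string 0^(5−j), which takes class j to 5 copies (accepted) but leaves class i below 5 (rejected).
6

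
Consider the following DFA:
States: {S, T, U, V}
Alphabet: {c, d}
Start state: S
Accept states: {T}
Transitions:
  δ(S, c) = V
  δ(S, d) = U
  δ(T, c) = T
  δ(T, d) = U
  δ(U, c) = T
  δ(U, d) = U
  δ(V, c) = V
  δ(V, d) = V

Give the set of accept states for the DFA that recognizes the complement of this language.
Complement accept states = All states \ Original accept states
= {S, T, U, V} \ {T}
{S, U, V}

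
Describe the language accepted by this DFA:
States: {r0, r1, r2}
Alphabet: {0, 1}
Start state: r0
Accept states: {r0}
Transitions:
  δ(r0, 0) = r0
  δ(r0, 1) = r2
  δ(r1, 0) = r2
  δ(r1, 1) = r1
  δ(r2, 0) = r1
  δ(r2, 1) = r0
Testing a few strings:
  '1101' → reject
  '0' → accept
  '00' → accept
  '1' → reject
State roles: r0=value ≡ 0 (mod 3); r1=value ≡ 2 (mod 3); r2=value ≡ 1 (mod 3)
All binary strings representing a multiple of 3 (read in base 2; leading zeros allowed and ε counts as 0)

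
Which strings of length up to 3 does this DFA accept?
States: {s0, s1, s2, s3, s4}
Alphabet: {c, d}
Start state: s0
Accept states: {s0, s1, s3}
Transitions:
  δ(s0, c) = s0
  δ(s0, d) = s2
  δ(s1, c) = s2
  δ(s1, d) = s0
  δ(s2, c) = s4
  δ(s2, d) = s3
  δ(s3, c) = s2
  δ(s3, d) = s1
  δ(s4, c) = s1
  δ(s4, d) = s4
ε, c, cc, dd, ccc, cdd, dcc, ddd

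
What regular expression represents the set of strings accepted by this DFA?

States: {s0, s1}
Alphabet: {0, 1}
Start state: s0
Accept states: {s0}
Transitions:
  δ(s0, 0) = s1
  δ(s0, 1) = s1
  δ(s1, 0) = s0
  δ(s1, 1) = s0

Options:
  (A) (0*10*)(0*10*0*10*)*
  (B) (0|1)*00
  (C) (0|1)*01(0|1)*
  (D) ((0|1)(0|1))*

Check each option against the DFA on short strings; one disagreement eliminates an option:
  (A) (0*10*)(0*10*0*10*)*: on ε the DFA stays in s0 and accepts (s0 ∈ Accept), but the regex does not match it → eliminate
  (B) (0|1)*00: on ε the DFA stays in s0 and accepts (s0 ∈ Accept), but the regex does not match it → eliminate
  (C) (0|1)*01(0|1)*: on ε the DFA stays in s0 and accepts (s0 ∈ Accept), but the regex does not match it → eliminate
  (D) ((0|1)(0|1))*: agrees with the DFA on every string of length ≤ 6
Only (D) is consistent with the DFA.
(D) ((0|1)(0|1))*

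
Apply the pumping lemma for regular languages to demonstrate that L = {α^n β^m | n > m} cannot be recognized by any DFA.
Assume L is regular with pumping length p. Idea: pumping down the α-block drops the α-count to at most the β-count.
Choose s = α^(p+1) β^p ∈ L (|s| = 2p+1 ≥ p). By the pumping lemma, s = xyz with |xy| ≤ p, |y| > 0, so y = α^k with k ≥ 1. Take i = 0: xz = α^(p+1−k) β^p. Since k ≥ 1, p+1−k ≤ p, so the number of α's is no longer strictly greater than the number of β's, hence xz ∉ L.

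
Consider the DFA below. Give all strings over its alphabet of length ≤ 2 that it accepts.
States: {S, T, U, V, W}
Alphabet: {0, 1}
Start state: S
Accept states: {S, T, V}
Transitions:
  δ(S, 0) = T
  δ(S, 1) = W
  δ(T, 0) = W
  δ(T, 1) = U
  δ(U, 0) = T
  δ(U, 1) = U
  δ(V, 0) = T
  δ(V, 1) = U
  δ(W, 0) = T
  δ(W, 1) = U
ε, 0, 10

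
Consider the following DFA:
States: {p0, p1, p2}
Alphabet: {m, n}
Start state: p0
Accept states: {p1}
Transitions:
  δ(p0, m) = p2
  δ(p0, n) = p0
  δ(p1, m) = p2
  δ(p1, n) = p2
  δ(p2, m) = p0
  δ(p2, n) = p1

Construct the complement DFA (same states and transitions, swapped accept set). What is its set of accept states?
Complement accept states = All states \ Original accept states
= {p0, p1, p2} \ {p1}
{p0, p2}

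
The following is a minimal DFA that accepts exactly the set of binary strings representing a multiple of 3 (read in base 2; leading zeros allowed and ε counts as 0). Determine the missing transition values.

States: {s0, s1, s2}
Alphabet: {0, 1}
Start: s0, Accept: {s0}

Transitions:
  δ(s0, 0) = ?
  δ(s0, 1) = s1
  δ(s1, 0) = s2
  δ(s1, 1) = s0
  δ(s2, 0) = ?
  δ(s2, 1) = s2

From the language and accept set, identify what each state tracks — s0: value ≡ 0 (mod 3); s1: value ≡ 1 (mod 3); s2: value ≡ 2 (mod 3).
Each missing δ(q, a) is the state matching the new tracked value after reading a.
δ(s0, 0) = s0; δ(s2, 0) = s1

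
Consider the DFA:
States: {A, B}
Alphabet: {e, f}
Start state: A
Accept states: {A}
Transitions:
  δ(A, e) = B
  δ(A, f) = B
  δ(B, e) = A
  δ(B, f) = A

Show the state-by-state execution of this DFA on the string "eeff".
read 'e': A → B
  read 'e': B → A
  read 'f': A → B
  read 'f': B → A
A -> B -> A -> B -> A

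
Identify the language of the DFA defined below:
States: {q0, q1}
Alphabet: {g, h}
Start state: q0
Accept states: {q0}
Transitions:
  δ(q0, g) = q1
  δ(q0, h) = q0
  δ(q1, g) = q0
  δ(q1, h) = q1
Testing a few strings:
  'h' → accept
  'ghh' → reject
  'gg' → accept
  'hh' → accept
State roles: q0=even number of g's so far; q1=odd number of g's so far
All strings over {g,h} with an even number of g's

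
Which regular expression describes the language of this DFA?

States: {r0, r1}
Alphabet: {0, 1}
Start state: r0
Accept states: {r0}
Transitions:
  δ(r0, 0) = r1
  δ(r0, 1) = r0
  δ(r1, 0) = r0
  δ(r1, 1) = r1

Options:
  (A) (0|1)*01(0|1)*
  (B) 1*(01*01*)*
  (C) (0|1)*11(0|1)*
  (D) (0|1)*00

Check each option against the DFA on short strings; one disagreement eliminates an option:
  (A) (0|1)*01(0|1)*: on ε the DFA stays in r0 and accepts (r0 ∈ Accept), but the regex does not match it → eliminate
  (B) 1*(01*01*)*: agrees with the DFA on every string of length ≤ 6
  (C) (0|1)*11(0|1)*: on ε the DFA stays in r0 and accepts (r0 ∈ Accept), but the regex does not match it → eliminate
  (D) (0|1)*00: on ε the DFA stays in r0 and accepts (r0 ∈ Accept), but the regex does not match it → eliminate
Only (B) is consistent with the DFA.
(B) 1*(01*01*)*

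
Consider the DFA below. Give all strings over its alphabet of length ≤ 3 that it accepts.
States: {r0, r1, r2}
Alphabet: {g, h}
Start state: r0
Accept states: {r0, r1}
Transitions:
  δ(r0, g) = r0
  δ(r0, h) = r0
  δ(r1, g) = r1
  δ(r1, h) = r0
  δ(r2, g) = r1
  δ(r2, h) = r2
ε, g, h, gg, gh, hg, hh, ggg, ggh, ghg, ghh, hgg, hgh, hhg, hhh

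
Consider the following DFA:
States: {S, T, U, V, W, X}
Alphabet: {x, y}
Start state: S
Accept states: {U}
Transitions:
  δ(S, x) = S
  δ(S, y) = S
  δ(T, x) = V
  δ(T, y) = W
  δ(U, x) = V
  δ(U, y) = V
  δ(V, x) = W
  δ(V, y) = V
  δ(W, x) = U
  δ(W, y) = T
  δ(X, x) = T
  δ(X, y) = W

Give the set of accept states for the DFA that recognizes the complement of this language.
Complement accept states = All states \ Original accept states
= {S, T, U, V, W, X} \ {U}
{S, T, V, W, X}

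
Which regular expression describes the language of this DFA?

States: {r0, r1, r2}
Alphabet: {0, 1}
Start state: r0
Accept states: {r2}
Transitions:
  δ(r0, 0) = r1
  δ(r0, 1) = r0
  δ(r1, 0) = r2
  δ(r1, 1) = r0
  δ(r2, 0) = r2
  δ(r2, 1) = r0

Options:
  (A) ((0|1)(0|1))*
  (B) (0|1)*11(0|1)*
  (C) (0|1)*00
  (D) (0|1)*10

Check each option against the DFA on short strings; one disagreement eliminates an option:
  (A) ((0|1)(0|1))*: on ε the DFA stays in r0 and rejects (r0 ∉ Accept), but the regex matches it → eliminate
  (B) (0|1)*11(0|1)*: on '00' the DFA goes r0 → r1 → r2 and accepts (r2 ∈ Accept), but the regex does not match it → eliminate
  (C) (0|1)*00: agrees with the DFA on every string of length ≤ 6
  (D) (0|1)*10: on '00' the DFA goes r0 → r1 → r2 and accepts (r2 ∈ Accept), but the regex does not match it → eliminate
Only (C) is consistent with the DFA.
(C) (0|1)*00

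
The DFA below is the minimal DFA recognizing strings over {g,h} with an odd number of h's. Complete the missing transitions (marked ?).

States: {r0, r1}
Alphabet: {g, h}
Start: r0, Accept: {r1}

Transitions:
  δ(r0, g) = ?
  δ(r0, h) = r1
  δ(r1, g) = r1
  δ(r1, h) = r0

From the language and accept set, identify what each state tracks — r0: even number of h's so far; r1: odd number of h's so far.
Each missing δ(q, a) is the state matching the new tracked value after reading a.
δ(r0, g) = r0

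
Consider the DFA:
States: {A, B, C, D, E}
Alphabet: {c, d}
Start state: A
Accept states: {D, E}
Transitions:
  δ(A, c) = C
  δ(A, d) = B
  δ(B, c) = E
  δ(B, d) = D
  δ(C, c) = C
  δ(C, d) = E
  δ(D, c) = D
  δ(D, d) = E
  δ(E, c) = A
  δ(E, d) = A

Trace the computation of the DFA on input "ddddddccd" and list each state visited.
read 'd': A → B
  read 'd': B → D
  read 'd': D → E
  read 'd': E → A
  read 'd': A → B
  read 'd': B → D
  read 'c': D → D
  read 'c': D → D
  read 'd': D → E
A -> B -> D -> E -> A -> B -> D -> D -> D -> E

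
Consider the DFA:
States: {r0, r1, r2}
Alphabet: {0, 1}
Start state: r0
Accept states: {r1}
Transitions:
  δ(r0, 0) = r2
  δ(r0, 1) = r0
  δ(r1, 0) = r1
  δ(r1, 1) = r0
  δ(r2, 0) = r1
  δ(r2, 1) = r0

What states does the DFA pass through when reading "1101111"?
read '1': r0 → r0
  read '1': r0 → r0
  read '0': r0 → r2
  read '1': r2 → r0
  read '1': r0 → r0
  read '1': r0 → r0
  read '1': r0 → r0
r0 -> r0 -> r0 -> r2 -> r0 -> r0 -> r0 -> r0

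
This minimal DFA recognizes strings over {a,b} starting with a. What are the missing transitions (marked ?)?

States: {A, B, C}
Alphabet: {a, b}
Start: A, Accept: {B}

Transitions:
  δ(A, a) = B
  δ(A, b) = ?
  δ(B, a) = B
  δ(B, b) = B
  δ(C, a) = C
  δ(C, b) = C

From the language and accept set, identify what each state tracks — A: no input read; B: started with a; C: started with b (dead).
Each missing δ(q, a) is the state matching the new tracked value after reading a.
δ(A, b) = C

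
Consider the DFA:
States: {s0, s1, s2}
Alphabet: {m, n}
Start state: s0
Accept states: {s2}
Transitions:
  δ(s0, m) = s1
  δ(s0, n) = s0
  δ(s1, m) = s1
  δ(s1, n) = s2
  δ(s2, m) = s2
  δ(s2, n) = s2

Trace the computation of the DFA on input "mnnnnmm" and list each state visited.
read 'm': s0 → s1
  read 'n': s1 → s2
  read 'n': s2 → s2
  read 'n': s2 → s2
  read 'n': s2 → s2
  read 'm': s2 → s2
  read 'm': s2 → s2
s0 -> s1 -> s2 -> s2 -> s2 -> s2 -> s2 -> s2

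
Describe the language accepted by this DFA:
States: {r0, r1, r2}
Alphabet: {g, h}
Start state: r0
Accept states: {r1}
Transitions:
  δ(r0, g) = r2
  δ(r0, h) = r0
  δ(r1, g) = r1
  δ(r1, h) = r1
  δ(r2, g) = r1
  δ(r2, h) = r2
Testing a few strings:
  'h' → reject
  'ggg' → accept
  'hghg' → accept
  'hhgh' → reject
State roles: r0=zero g's seen; r1=≥ two g's seen; r2=one g seen
All strings over {g,h} containing at least two g's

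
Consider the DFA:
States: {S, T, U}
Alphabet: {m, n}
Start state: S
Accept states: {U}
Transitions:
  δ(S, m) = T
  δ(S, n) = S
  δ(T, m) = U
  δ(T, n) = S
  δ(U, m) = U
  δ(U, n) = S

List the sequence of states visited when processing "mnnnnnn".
read 'm': S → T
  read 'n': T → S
  read 'n': S → S
  read 'n': S → S
  read 'n': S → S
  read 'n': S → S
  read 'n': S → S
S -> T -> S -> S -> S -> S -> S -> S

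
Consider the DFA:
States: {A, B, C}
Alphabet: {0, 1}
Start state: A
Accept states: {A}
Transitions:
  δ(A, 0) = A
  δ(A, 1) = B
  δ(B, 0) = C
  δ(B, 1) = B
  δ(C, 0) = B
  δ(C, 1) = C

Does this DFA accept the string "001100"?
Processing string "001100":
  A --0--> A
  A --0--> A
  A --1--> B
  B --1--> B
  B --0--> C
  C --0--> B
Final state: B
Accept states: {A}
No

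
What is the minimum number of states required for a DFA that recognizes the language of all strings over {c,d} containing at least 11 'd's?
By Myhill–Nerode, count the distinguishable equivalence classes: 12 classes — having seen 0, 1, …, 10, or ≥11 copies of 'd'; any two classes i < j (j ≤ 11) are distinguished by the string d^(11−j), which takes class j to 11 copies (accepted) but leaves class i below 11 (rejected).
12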